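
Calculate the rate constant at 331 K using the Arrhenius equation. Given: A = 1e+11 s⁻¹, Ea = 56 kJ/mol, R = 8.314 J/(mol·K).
1.45e+02 s⁻¹

k = A·exp(-Ea/(R·T)) = 1e+11·exp(-56000/(8.314·331)) = 1e+11·exp(-20.3493) = 1e+11·1.4535e-09 = 1.45e+02 s⁻¹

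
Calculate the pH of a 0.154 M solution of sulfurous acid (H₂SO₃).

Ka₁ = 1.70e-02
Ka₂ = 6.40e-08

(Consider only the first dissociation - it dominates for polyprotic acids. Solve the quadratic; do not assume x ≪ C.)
pH = 1.36

x² + Ka₁·x − Ka₁·C = 0 with Ka₁ = 1.70e-02, C = 0.154.
x = (−Ka₁ + √(Ka₁² + 4·Ka₁·C))/2 = 4.3368e-02 M, so pH = 1.36.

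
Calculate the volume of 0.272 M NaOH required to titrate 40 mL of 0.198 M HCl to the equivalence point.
V_{base} = 29.1 mL

At equivalence: moles acid = moles base.
moles HCl = 0.198 M × 0.04 L = 0.00792 mol
V_NaOH = 0.00792 mol ÷ 0.272 M = 0.02912 L = 29.1 mL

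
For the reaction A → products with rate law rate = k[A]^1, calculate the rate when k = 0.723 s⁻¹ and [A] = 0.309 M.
0.2234 M/s

rate = k·[A]^1 = 0.723·(0.309)^1 = 0.723·0.309 = 0.2234 M/s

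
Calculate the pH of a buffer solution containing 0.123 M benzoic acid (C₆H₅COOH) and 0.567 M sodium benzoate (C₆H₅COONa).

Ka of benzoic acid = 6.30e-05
pH = 4.86

pKa = -log(6.30e-05) = 4.20. pH = pKa + log([A⁻]/[HA]) = 4.20 + log(0.567/0.123)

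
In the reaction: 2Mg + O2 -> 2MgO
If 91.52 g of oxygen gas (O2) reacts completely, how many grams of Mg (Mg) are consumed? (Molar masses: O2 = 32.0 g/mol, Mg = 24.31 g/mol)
Moles of O2 = 91.52 g ÷ 32.0 g/mol = 2.86 mol
Mole ratio: 2 mol Mg / 1 mol O2
Moles of Mg = 2.86 × (2/1) = 5.72 mol
Mass of Mg = 5.72 mol × 24.31 g/mol = 139.1 g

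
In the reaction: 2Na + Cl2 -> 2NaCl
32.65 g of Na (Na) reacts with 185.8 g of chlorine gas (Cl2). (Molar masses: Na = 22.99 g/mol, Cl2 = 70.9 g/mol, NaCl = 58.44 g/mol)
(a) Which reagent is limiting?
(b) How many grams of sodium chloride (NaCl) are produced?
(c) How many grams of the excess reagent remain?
(a) Na, (b) 83 g, (c) 135.5 g

Moles of Na = 32.65 g ÷ 22.99 g/mol = 1.42018 mol
Moles of Cl2 = 185.8 g ÷ 70.9 g/mol = 2.62059 mol
Moles ÷ coefficient: Na: 1.42018/2 = 0.7101, Cl2: 2.62059/1 = 2.621
(a) Na has the smaller value, so Na is the limiting reagent.
(b) Moles of NaCl = 1.42018 mol Na × (2/2) = 1.42018 mol; mass = 1.42018 mol × 58.44 g/mol = 83 g
(c) Cl2 consumed = 1.42018 × (1/2) = 0.710091 mol; remaining = 2.62059 − 0.710091 = 1.9105 mol; mass = 1.9105 mol × 70.9 g/mol = 135.5 g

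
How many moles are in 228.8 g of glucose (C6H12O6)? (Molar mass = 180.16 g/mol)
Moles = 228.8 g ÷ 180.16 g/mol = 1.27 mol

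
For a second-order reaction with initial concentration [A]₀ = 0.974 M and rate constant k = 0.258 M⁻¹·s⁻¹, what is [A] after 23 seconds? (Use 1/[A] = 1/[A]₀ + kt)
0.1437 M

1/[A] = 1/[A]₀ + k·t = 1/0.974 + (0.258)·(23) = 1.0267 + 5.9340 = 6.9607
[A] = 1/6.9607 = 0.1437 M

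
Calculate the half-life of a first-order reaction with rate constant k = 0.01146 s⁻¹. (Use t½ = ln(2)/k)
60.48 s

t½ = ln(2)/k = 0.6931/0.01146 = 60.48 s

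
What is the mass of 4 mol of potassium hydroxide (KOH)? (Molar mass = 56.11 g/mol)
Mass = 4 mol × 56.11 g/mol = 224.4 g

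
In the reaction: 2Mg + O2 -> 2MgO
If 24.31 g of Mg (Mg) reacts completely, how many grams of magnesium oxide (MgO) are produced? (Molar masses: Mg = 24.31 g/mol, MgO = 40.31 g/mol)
Moles of Mg = 24.31 g ÷ 24.31 g/mol = 1 mol
Mole ratio: 2 mol MgO / 2 mol Mg
Moles of MgO = 1 × (2/2) = 1 mol
Mass of MgO = 1 mol × 40.31 g/mol = 40.31 g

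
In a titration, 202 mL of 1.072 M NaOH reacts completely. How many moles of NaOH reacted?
Moles = Molarity × Volume (L)
Moles = 1.072 M × 0.202 L = 0.2165 mol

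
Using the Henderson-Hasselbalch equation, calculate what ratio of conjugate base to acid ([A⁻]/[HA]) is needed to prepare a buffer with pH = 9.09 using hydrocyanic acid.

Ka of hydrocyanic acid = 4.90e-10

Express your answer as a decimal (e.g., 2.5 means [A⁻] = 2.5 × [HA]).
[A⁻]/[HA] = 0.603

pKa = −log(4.90e-10) = 9.3098. pH = pKa + log([A⁻]/[HA]). 9.09 = 9.3098 + log(ratio). log(ratio) = 9.09 − 9.3098 = -0.2198. ratio = 10^(-0.2198) = 0.603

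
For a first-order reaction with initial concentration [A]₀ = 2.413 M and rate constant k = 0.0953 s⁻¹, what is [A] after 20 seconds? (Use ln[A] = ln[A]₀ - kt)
0.3588 M

ln[A] = ln[A]₀ - k·t = ln(2.413) - (0.0953)·(20) = 0.8809 - 1.9060 = -1.0251
[A] = e^(-1.0251) = 0.3588 M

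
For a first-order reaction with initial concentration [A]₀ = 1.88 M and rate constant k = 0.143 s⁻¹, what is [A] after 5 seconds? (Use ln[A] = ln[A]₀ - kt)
0.9197 M

ln[A] = ln[A]₀ - k·t = ln(1.88) - (0.143)·(5) = 0.6313 - 0.7150 = -0.0837
[A] = e^(-0.0837) = 0.9197 M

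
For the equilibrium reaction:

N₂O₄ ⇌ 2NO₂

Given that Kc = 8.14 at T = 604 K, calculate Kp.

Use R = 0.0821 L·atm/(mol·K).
K_p = 403.6496

Δn = (moles gaseous products) − (moles gaseous reactants) = 1
T = 604 K; RT = 0.0821 × 604 = 49.5884
Kp = Kc·(RT)^Δn = 8.14 × (49.5884)^1 = 8.14 × 49.5884 = 403.6496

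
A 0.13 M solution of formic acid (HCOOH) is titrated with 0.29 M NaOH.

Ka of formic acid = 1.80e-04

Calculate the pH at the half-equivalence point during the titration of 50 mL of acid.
pH = pKa = 3.74

At the half-equivalence point, [HA] = [A⁻], so by Henderson–Hasselbalch pH = pKa + log(1) = pKa.
pKa = −log(1.80e-04) = 3.74.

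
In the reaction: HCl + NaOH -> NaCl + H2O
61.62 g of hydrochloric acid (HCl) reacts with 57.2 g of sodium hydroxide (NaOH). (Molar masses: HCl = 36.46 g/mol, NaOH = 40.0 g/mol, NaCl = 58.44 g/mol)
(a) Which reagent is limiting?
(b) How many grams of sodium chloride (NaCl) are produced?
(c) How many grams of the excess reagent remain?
(a) NaOH, (b) 83.57 g, (c) 9.482 g

Moles of HCl = 61.62 g ÷ 36.46 g/mol = 1.69007 mol
Moles of NaOH = 57.2 g ÷ 40.0 g/mol = 1.43 mol
Moles ÷ coefficient: HCl: 1.69007/1 = 1.69, NaOH: 1.43/1 = 1.43
(a) NaOH has the smaller value, so NaOH is the limiting reagent.
(b) Moles of NaCl = 1.43 mol NaOH × (1/1) = 1.43 mol; mass = 1.43 mol × 58.44 g/mol = 83.57 g
(c) HCl consumed = 1.43 × (1/1) = 1.43 mol; remaining = 1.69007 − 1.43 = 0.260071 mol; mass = 0.260071 mol × 36.46 g/mol = 9.482 g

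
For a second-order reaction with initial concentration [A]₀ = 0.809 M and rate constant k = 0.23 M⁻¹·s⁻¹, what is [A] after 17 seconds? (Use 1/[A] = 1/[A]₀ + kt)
0.1943 M

1/[A] = 1/[A]₀ + k·t = 1/0.809 + (0.23)·(17) = 1.2361 + 3.9100 = 5.1461
[A] = 1/5.1461 = 0.1943 M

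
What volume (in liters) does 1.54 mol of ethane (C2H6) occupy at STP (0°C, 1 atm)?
At STP, 1 mol of gas occupies 22.4 L
Volume = 1.54 mol × 22.4 L/mol = 34.50 L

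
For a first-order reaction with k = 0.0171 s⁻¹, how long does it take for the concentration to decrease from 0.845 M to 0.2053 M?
82.74 s

From ln[A] = ln[A]₀ - k·t: t = ln([A]₀/[A])/k = ln(0.845/0.2053)/0.0171 = ln(4.1159)/0.0171 = 1.4149/0.0171 = 82.74 s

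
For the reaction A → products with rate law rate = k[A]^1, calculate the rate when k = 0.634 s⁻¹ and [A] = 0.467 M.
0.2961 M/s

rate = k·[A]^1 = 0.634·(0.467)^1 = 0.634·0.467 = 0.2961 M/s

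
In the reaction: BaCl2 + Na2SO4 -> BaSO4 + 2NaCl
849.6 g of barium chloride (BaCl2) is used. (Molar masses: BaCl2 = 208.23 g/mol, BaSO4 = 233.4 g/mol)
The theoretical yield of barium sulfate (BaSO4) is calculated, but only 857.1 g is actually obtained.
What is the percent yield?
Moles of BaCl2 = 849.6 g ÷ 208.23 g/mol = 4.0801 mol
Mole ratio: 1 mol BaSO4 / 1 mol BaCl2
Moles of BaSO4 = 4.0801 × (1/1) = 4.0801 mol
Theoretical yield = 4.0801 mol × 233.4 g/mol = 952.3 g
Actual yield = 857.1 g
Percent yield = (857.1 / 952.3) × 100% = 90.0%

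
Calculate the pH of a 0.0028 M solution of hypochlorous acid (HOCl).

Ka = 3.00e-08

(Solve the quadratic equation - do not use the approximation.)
pH = 5.04

x² + Ka×x - Ka×C = 0. Using quadratic formula: [H⁺] = 9.1502e-06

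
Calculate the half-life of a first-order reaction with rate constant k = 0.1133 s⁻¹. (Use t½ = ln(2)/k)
6.12 s

t½ = ln(2)/k = 0.6931/0.1133 = 6.12 s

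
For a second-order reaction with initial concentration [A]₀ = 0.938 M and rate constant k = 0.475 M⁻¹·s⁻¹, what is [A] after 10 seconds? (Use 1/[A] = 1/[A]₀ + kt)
0.1719 M

1/[A] = 1/[A]₀ + k·t = 1/0.938 + (0.475)·(10) = 1.0661 + 4.7500 = 5.8161
[A] = 1/5.8161 = 0.1719 M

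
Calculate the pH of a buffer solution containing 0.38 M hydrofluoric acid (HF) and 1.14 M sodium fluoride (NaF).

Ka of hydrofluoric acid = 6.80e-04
pH = 3.64

pKa = -log(6.80e-04) = 3.17. pH = pKa + log([A⁻]/[HA]) = 3.17 + log(1.14/0.38)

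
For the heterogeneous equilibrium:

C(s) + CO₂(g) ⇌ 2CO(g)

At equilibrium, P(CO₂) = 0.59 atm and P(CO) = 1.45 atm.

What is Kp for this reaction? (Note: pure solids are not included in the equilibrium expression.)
K_p = 3.564

Solid C is excluded.
Kp = P(CO)²/P(CO₂) = (1.45)²/0.59 = 2.103/0.59 = 3.564.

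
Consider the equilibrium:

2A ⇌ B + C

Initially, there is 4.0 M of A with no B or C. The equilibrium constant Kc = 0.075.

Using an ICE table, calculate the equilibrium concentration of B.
[B] = 0.708 M

ICE: [A] = 4.0 − 2x, [B] = [C] = x.
Kc = x²/(4.0 − 2x)² = 0.075 ⇒ √Kc = x/(4.0 − 2x).
x = √0.075·4.0/(1 + 2√0.075) = 0.27386·4.0/1.5477 = 0.70778.
[B] = x = 0.708 M.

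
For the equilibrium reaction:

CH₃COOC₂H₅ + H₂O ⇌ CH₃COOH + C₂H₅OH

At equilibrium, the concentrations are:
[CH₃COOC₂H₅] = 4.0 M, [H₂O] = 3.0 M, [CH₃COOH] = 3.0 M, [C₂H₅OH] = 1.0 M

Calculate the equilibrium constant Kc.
K_c = 0.2500

Kc = ([CH₃COOH] × [C₂H₅OH]) / ([CH₃COOC₂H₅] × [H₂O])
   = ((3.0)·(1.0)) / ((4.0)·(3.0))
   = 3 / 12 = 0.2500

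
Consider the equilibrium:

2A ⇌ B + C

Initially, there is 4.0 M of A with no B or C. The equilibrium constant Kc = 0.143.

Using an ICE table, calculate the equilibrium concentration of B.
[B] = 0.861 M

ICE: [A] = 4.0 − 2x, [B] = [C] = x.
Kc = x²/(4.0 − 2x)² = 0.143 ⇒ √Kc = x/(4.0 − 2x).
x = √0.143·4.0/(1 + 2√0.143) = 0.37815·4.0/1.7563 = 0.86125.
[B] = x = 0.861 M.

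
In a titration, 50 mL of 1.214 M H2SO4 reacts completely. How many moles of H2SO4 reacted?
Moles = Molarity × Volume (L)
Moles = 1.214 M × 0.05 L = 0.0607 mol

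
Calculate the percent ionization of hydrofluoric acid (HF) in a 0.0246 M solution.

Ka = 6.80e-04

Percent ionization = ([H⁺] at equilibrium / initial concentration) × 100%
Percent ionization = 15.3%

Let x = [H⁺]. Ka = x²/(C - x) ⇒ x² + (6.80e-04)x - (6.80e-04)(0.0246) = 0. x = 3.7641e-03. Percent = (3.7641e-03/0.0246) × 100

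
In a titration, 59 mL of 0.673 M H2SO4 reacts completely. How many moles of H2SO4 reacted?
Moles = Molarity × Volume (L)
Moles = 0.673 M × 0.059 L = 0.03971 mol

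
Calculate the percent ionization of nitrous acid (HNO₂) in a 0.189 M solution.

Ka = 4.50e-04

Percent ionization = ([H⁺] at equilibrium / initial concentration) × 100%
Percent ionization = 4.76%

Let x = [H⁺]. Ka = x²/(C - x) ⇒ x² + (4.50e-04)x - (4.50e-04)(0.189) = 0. x = 9.0000e-03. Percent = (9.0000e-03/0.189) × 100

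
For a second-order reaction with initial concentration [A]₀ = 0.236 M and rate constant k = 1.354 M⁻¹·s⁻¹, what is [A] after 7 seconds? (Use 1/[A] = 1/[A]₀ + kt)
0.0729 M

1/[A] = 1/[A]₀ + k·t = 1/0.236 + (1.354)·(7) = 4.2373 + 9.4780 = 13.7153
[A] = 1/13.7153 = 0.0729 M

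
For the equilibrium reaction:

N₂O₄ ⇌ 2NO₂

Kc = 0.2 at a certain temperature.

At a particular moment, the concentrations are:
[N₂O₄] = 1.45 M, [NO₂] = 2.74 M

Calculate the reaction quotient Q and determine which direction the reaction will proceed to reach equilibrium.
Q = 5.178, Q > K, reaction proceeds reverse (toward reactants)

Q = ([NO₂]^2) / ([N₂O₄])
  = ((2.74)^2) / ((1.45)) = 7.5076/1.45 = 5.178
Since Q = 5.178 > Kc = 0.2, the reaction proceeds reverse (toward reactants) to reach equilibrium.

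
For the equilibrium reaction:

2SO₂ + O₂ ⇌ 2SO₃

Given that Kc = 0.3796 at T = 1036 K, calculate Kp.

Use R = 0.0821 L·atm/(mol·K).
K_p = 0.0045

Δn = (moles gaseous products) − (moles gaseous reactants) = -1
T = 1036 K; RT = 0.0821 × 1036 = 85.0556
Kp = Kc·(RT)^Δn = 0.3796 × (85.0556)^-1 = 0.3796 × 0.011757 = 0.0045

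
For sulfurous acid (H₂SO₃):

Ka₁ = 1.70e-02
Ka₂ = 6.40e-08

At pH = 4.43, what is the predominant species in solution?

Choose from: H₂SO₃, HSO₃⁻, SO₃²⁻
HSO₃⁻

pKa1 = 1.77, pKa2 = 7.19. Each pKa is the crossover between adjacent species; pH = 4.43 lies in the region where HSO₃⁻ predominates.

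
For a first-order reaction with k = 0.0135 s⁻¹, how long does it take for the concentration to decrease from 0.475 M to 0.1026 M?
113.52 s

From ln[A] = ln[A]₀ - k·t: t = ln([A]₀/[A])/k = ln(0.475/0.1026)/0.0135 = ln(4.6296)/0.0135 = 1.5325/0.0135 = 113.52 s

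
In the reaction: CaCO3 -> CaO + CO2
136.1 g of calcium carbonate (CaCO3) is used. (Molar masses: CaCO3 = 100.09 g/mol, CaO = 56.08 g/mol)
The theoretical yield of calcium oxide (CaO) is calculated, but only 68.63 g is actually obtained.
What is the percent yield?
Moles of CaCO3 = 136.1 g ÷ 100.09 g/mol = 1.35978 mol
Mole ratio: 1 mol CaO / 1 mol CaCO3
Moles of CaO = 1.35978 × (1/1) = 1.35978 mol
Theoretical yield = 1.35978 mol × 56.08 g/mol = 76.256 g
Actual yield = 68.63 g
Percent yield = (68.63 / 76.256) × 100% = 90.0%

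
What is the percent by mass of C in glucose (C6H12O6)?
Mass of C in formula = 12.01 × 6 = 72.06 g/mol
Molar mass = 180.16 g/mol
% C = (72.06/180.16) × 100% = 40.00%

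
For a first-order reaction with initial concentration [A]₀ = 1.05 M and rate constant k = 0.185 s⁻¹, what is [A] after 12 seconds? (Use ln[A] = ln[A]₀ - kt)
0.1140 M

ln[A] = ln[A]₀ - k·t = ln(1.05) - (0.185)·(12) = 0.0488 - 2.2200 = -2.1712
[A] = e^(-2.1712) = 0.1140 M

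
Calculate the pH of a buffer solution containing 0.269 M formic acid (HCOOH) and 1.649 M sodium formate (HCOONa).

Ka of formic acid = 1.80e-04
pH = 4.53

pKa = -log(1.80e-04) = 3.74. pH = pKa + log([A⁻]/[HA]) = 3.74 + log(1.649/0.269)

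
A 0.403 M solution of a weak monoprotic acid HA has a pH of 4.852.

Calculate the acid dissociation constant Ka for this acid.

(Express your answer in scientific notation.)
K_a = 4.91e-10

[H⁺] = 10^(−pH) = 10^(−4.852) = 1.406e-05 M. For HA ⇌ H⁺ + A⁻, Ka = x²/(C − x) = (1.406e-05)²/(0.403 − 1.406e-05) = 4.91e-10.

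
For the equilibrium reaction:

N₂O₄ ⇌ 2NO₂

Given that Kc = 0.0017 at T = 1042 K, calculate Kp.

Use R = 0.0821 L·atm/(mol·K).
K_p = 0.1454

Δn = (moles gaseous products) − (moles gaseous reactants) = 1
T = 1042 K; RT = 0.0821 × 1042 = 85.5482
Kp = Kc·(RT)^Δn = 0.0017 × (85.5482)^1 = 0.0017 × 85.5482 = 0.1454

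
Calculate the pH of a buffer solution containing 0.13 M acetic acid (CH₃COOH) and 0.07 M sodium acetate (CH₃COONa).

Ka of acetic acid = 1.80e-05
pH = 4.48

pKa = -log(1.80e-05) = 4.74. pH = pKa + log([A⁻]/[HA]) = 4.74 + log(0.07/0.13)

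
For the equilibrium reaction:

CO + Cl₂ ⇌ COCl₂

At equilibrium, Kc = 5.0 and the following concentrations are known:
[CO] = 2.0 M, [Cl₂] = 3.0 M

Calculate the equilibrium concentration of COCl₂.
[COCl₂] = 30.0000 M

Kc = ([COCl₂]) / ([CO] × [Cl₂]) = 5.0
[COCl₂]^1 = Kc · (reactant terms)/(other product terms) = 5.0 · 6 / 1 = 30
[COCl₂] = 30.0000 M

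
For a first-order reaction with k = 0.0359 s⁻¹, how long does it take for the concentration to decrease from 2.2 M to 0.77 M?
29.24 s

From ln[A] = ln[A]₀ - k·t: t = ln([A]₀/[A])/k = ln(2.2/0.77)/0.0359 = ln(2.8571)/0.0359 = 1.0498/0.0359 = 29.24 s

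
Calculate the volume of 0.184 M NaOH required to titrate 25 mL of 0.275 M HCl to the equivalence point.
V_{base} = 37.4 mL

At equivalence: moles acid = moles base.
moles HCl = 0.275 M × 0.025 L = 0.006875 mol
V_NaOH = 0.006875 mol ÷ 0.184 M = 0.03736 L = 37.4 mL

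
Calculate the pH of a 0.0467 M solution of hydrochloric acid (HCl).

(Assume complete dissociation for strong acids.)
pH = 1.33

[H⁺] = 0.0467 M for strong acid. pH = -log[H⁺] = -log(0.0467)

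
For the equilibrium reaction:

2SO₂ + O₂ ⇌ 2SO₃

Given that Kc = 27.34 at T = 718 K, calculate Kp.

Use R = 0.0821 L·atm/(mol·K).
K_p = 0.4638

Δn = (moles gaseous products) − (moles gaseous reactants) = -1
T = 718 K; RT = 0.0821 × 718 = 58.9478
Kp = Kc·(RT)^Δn = 27.34 × (58.9478)^-1 = 27.34 × 0.0169642 = 0.4638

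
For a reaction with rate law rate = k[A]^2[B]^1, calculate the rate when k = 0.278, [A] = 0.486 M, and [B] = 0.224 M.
0.01471 M/s

rate = k·[A]^2·[B]^1 = 0.278·(0.486)^2·(0.224)^1 = 0.278·0.236196·0.224 = 0.01471 M/s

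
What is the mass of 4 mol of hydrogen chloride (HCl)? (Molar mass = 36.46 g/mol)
Mass = 4 mol × 36.46 g/mol = 145.8 g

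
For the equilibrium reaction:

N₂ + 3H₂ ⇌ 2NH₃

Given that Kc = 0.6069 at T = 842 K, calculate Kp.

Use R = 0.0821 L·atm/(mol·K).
K_p = 1.27e-04

Δn = (moles gaseous products) − (moles gaseous reactants) = -2
T = 842 K; RT = 0.0821 × 842 = 69.1282
Kp = Kc·(RT)^Δn = 0.6069 × (69.1282)^-2 = 0.6069 × 0.000209262 = 1.27e-04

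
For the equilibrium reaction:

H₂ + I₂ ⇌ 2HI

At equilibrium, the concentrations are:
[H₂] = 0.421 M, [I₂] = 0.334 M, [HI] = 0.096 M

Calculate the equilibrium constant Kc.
K_c = 0.0655

Kc = ([HI]^2) / ([H₂] × [I₂])
   = ((0.096)^2) / ((0.421)·(0.334))
   = 0.009216 / 0.14061 = 0.0655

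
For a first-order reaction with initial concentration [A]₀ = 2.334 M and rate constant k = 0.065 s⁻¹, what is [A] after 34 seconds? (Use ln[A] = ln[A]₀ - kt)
0.2560 M

ln[A] = ln[A]₀ - k·t = ln(2.334) - (0.065)·(34) = 0.8476 - 2.2100 = -1.3624
[A] = e^(-1.3624) = 0.2560 M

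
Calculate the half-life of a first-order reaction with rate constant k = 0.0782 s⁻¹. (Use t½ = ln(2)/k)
8.86 s

t½ = ln(2)/k = 0.6931/0.0782 = 8.86 s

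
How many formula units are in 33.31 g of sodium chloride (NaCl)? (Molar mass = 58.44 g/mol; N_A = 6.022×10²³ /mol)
Moles = 33.31 g ÷ 58.44 g/mol = 0.569986 mol
Formula units = 0.569986 mol × 6.022×10²³ /mol = 3.432e+23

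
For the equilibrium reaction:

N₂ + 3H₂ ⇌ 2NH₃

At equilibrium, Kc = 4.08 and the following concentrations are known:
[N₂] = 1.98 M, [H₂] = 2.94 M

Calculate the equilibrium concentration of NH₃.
[NH₃] = 14.3279 M

Kc = ([NH₃]^2) / ([N₂] × [H₂]^3) = 4.08
[NH₃]^2 = Kc · (reactant terms)/(other product terms) = 4.08 · 50.316 / 1 = 205.29
[NH₃] = (205.29)^(1/2) = 14.3279 M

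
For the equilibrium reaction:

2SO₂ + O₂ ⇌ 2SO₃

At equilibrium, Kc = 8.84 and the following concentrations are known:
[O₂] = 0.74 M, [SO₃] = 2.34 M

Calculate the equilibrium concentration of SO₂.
[SO₂] = 0.9149 M

Kc = ([SO₃]^2) / ([SO₂]^2 × [O₂]) = 8.84
[SO₂]^2 = (product terms)/(Kc · other reactant terms) = 5.4756 / (8.84 · 0.74) = 0.83704
[SO₂] = (0.83704)^(1/2) = 0.9149 M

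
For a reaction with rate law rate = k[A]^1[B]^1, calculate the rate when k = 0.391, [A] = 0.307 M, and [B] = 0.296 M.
0.03553 M/s

rate = k·[A]^1·[B]^1 = 0.391·(0.307)^1·(0.296)^1 = 0.391·0.307·0.296 = 0.03553 M/s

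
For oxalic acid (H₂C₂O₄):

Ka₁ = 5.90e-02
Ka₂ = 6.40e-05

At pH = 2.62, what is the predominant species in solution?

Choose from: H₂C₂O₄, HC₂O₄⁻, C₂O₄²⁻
HC₂O₄⁻

pKa1 = 1.23, pKa2 = 4.19. Each pKa is the crossover between adjacent species; pH = 2.62 lies in the region where HC₂O₄⁻ predominates.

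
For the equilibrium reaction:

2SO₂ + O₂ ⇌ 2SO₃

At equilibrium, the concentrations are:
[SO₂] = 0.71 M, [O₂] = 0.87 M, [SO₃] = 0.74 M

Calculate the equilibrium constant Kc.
K_c = 1.2486

Kc = ([SO₃]^2) / ([SO₂]^2 × [O₂])
   = ((0.74)^2) / ((0.71)^2·(0.87))
   = 0.5476 / 0.43857 = 1.2486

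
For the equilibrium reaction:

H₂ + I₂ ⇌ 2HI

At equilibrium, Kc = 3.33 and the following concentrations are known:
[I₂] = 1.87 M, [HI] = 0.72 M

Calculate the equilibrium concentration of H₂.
[H₂] = 0.0832 M

Kc = ([HI]^2) / ([H₂] × [I₂]) = 3.33
[H₂]^1 = (product terms)/(Kc · other reactant terms) = 0.5184 / (3.33 · 1.87) = 0.083249
[H₂] = 0.0832 M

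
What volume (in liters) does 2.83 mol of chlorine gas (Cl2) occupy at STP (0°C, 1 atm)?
At STP, 1 mol of gas occupies 22.4 L
Volume = 2.83 mol × 22.4 L/mol = 63.39 L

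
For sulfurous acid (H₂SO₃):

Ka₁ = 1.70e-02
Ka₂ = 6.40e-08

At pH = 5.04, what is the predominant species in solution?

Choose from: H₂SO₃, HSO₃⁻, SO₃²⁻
HSO₃⁻

pKa1 = 1.77, pKa2 = 7.19. Each pKa is the crossover between adjacent species; pH = 5.04 lies in the region where HSO₃⁻ predominates.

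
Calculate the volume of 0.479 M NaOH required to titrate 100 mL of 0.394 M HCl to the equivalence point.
V_{base} = 82.3 mL

At equivalence: moles acid = moles base.
moles HCl = 0.394 M × 0.1 L = 0.0394 mol
V_NaOH = 0.0394 mol ÷ 0.479 M = 0.08225 L = 82.3 mL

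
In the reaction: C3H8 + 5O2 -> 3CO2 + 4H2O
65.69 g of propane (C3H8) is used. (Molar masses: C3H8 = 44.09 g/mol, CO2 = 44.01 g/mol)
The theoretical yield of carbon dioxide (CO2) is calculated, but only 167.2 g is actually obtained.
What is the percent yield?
Moles of C3H8 = 65.69 g ÷ 44.09 g/mol = 1.48991 mol
Mole ratio: 3 mol CO2 / 1 mol C3H8
Moles of CO2 = 1.48991 × (3/1) = 4.46972 mol
Theoretical yield = 4.46972 mol × 44.01 g/mol = 196.71 g
Actual yield = 167.2 g
Percent yield = (167.2 / 196.71) × 100% = 85.0%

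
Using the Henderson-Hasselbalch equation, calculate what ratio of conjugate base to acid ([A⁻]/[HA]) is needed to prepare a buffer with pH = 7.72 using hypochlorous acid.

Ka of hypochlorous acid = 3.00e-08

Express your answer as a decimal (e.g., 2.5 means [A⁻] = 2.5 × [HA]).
[A⁻]/[HA] = 1.574

pKa = −log(3.00e-08) = 7.5229. pH = pKa + log([A⁻]/[HA]). 7.72 = 7.5229 + log(ratio). log(ratio) = 7.72 − 7.5229 = 0.1971. ratio = 10^(0.1971) = 1.574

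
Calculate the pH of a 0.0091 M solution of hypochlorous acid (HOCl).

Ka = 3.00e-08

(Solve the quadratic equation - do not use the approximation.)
pH = 4.78

x² + Ka×x - Ka×C = 0. Using quadratic formula: [H⁺] = 1.6508e-05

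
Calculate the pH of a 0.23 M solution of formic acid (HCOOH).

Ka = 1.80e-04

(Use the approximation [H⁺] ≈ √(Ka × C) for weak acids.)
pH = 2.19

[H⁺] = √(Ka × C) = √(1.80e-04 × 0.23) = 6.4343e-03. pH = -log(6.4343e-03)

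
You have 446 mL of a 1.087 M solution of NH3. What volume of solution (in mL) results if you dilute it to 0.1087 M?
Using M₁V₁ = M₂V₂:
1.087 × 446 = 0.1087 × V₂
V₂ = (1.087 × 446) / 0.1087 = 4460 mL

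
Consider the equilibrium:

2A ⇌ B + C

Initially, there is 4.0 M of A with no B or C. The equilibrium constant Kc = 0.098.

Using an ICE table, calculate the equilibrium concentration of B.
[B] = 0.770 M

ICE: [A] = 4.0 − 2x, [B] = [C] = x.
Kc = x²/(4.0 − 2x)² = 0.098 ⇒ √Kc = x/(4.0 − 2x).
x = √0.098·4.0/(1 + 2√0.098) = 0.31305·4.0/1.6261 = 0.77006.
[B] = x = 0.770 M.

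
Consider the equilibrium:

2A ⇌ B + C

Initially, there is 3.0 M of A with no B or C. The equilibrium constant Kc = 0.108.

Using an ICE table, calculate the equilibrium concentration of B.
[B] = 0.595 M

ICE: [A] = 3.0 − 2x, [B] = [C] = x.
Kc = x²/(3.0 − 2x)² = 0.108 ⇒ √Kc = x/(3.0 − 2x).
x = √0.108·3.0/(1 + 2√0.108) = 0.32863·3.0/1.6573 = 0.5949.
[B] = x = 0.595 M.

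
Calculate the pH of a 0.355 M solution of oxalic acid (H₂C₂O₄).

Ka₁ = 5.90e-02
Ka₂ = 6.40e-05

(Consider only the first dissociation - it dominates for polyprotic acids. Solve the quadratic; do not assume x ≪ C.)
pH = 0.93

x² + Ka₁·x − Ka₁·C = 0 with Ka₁ = 5.90e-02, C = 0.355.
x = (−Ka₁ + √(Ka₁² + 4·Ka₁·C))/2 = 1.1820e-01 M, so pH = 0.93.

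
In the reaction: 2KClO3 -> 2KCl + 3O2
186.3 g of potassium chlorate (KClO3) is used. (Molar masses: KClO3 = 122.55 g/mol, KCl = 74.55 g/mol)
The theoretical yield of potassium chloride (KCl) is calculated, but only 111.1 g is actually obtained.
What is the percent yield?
Moles of KClO3 = 186.3 g ÷ 122.55 g/mol = 1.5202 mol
Mole ratio: 2 mol KCl / 2 mol KClO3
Moles of KCl = 1.5202 × (2/2) = 1.5202 mol
Theoretical yield = 1.5202 mol × 74.55 g/mol = 113.33 g
Actual yield = 111.1 g
Percent yield = (111.1 / 113.33) × 100% = 98.0%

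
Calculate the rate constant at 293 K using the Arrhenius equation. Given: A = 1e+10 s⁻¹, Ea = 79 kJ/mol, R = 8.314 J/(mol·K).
8.24e-05 s⁻¹

k = A·exp(-Ea/(R·T)) = 1e+10·exp(-79000/(8.314·293)) = 1e+10·exp(-32.4302) = 1e+10·8.2366e-15 = 8.24e-05 s⁻¹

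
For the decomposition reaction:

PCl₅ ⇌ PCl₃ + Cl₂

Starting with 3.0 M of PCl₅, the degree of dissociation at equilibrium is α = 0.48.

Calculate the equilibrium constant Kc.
K_c = 1.3292

x = α·[A]₀ = 0.48 × 3.0 = 1.44 M dissociated.
At eq: [PCl₅] = 3.0 − 1.44 = 1.56 M; [PCl₃] = [Cl₂] = x = 1.44 M.
Kc = [PCl₃][Cl₂]/[PCl₅] = (1.44)²/1.56 = 1.329.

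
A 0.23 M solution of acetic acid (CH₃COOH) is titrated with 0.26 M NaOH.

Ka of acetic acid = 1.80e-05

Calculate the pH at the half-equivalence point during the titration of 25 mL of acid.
pH = pKa = 4.74

At the half-equivalence point, [HA] = [A⁻], so by Henderson–Hasselbalch pH = pKa + log(1) = pKa.
pKa = −log(1.80e-05) = 4.74.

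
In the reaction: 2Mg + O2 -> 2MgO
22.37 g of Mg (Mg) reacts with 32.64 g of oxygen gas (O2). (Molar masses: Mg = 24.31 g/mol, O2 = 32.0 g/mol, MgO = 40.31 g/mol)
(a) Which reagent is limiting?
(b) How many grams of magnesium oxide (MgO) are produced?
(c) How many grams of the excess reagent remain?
(a) Mg, (b) 37.09 g, (c) 17.92 g

Moles of Mg = 22.37 g ÷ 24.31 g/mol = 0.920197 mol
Moles of O2 = 32.64 g ÷ 32.0 g/mol = 1.02 mol
Moles ÷ coefficient: Mg: 0.920197/2 = 0.4601, O2: 1.02/1 = 1.02
(a) Mg has the smaller value, so Mg is the limiting reagent.
(b) Moles of MgO = 0.920197 mol Mg × (2/2) = 0.920197 mol; mass = 0.920197 mol × 40.31 g/mol = 37.09 g
(c) O2 consumed = 0.920197 × (1/2) = 0.460099 mol; remaining = 1.02 − 0.460099 = 0.559901 mol; mass = 0.559901 mol × 32.0 g/mol = 17.92 g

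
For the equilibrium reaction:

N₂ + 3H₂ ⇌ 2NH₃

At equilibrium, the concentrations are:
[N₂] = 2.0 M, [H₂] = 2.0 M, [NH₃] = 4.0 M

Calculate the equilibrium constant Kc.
K_c = 1.0000

Kc = ([NH₃]^2) / ([N₂] × [H₂]^3)
   = ((4.0)^2) / ((2.0)·(2.0)^3)
   = 16 / 16 = 1.0000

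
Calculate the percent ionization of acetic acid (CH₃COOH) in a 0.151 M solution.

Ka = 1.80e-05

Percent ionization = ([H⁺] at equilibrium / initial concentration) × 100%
Percent ionization = 1.09%

Let x = [H⁺]. Ka = x²/(C - x) ⇒ x² + (1.80e-05)x - (1.80e-05)(0.151) = 0. x = 1.6397e-03. Percent = (1.6397e-03/0.151) × 100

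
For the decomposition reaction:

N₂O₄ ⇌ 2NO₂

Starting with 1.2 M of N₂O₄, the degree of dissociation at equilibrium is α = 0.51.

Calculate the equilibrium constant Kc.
K_c = 2.5479

x = α·[A]₀ = 0.51 × 1.2 = 0.612 M dissociated.
At eq: [N₂O₄] = 1.2 − 0.612 = 0.588 M; [NO₂] = 2x = 1.224 M.
Kc = [NO₂]²/[N₂O₄] = (1.224)²/0.588 = 2.548.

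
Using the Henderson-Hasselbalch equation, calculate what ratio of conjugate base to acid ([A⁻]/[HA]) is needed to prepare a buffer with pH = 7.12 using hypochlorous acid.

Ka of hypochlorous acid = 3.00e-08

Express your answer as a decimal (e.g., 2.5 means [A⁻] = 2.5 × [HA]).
[A⁻]/[HA] = 0.395

pKa = −log(3.00e-08) = 7.5229. pH = pKa + log([A⁻]/[HA]). 7.12 = 7.5229 + log(ratio). log(ratio) = 7.12 − 7.5229 = -0.4029. ratio = 10^(-0.4029) = 0.395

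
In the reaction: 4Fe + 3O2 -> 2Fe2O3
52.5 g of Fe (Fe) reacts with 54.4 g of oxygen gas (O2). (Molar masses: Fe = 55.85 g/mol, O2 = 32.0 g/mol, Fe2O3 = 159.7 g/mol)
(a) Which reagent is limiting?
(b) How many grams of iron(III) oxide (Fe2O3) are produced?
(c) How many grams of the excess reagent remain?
(a) Fe, (b) 75.06 g, (c) 31.84 g

Moles of Fe = 52.5 g ÷ 55.85 g/mol = 0.940018 mol
Moles of O2 = 54.4 g ÷ 32.0 g/mol = 1.7 mol
Moles ÷ coefficient: Fe: 0.940018/4 = 0.235, O2: 1.7/3 = 0.5667
(a) Fe has the smaller value, so Fe is the limiting reagent.
(b) Moles of Fe2O3 = 0.940018 mol Fe × (2/4) = 0.470009 mol; mass = 0.470009 mol × 159.7 g/mol = 75.06 g
(c) O2 consumed = 0.940018 × (3/4) = 0.705013 mol; remaining = 1.7 − 0.705013 = 0.994987 mol; mass = 0.994987 mol × 32.0 g/mol = 31.84 g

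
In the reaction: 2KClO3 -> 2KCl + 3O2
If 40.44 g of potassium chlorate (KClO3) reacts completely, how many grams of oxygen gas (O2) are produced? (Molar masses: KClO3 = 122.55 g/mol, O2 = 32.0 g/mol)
Moles of KClO3 = 40.44 g ÷ 122.55 g/mol = 0.329988 mol
Mole ratio: 3 mol O2 / 2 mol KClO3
Moles of O2 = 0.329988 × (3/2) = 0.494982 mol
Mass of O2 = 0.494982 mol × 32.0 g/mol = 15.84 g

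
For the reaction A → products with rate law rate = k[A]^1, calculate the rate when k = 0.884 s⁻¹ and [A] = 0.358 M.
0.3165 M/s

rate = k·[A]^1 = 0.884·(0.358)^1 = 0.884·0.358 = 0.3165 M/s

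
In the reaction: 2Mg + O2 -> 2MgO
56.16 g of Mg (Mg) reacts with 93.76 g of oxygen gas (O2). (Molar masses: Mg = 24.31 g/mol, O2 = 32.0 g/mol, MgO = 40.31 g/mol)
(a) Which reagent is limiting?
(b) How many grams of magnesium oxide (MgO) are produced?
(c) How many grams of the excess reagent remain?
(a) Mg, (b) 93.12 g, (c) 56.8 g

Moles of Mg = 56.16 g ÷ 24.31 g/mol = 2.31016 mol
Moles of O2 = 93.76 g ÷ 32.0 g/mol = 2.93 mol
Moles ÷ coefficient: Mg: 2.31016/2 = 1.155, O2: 2.93/1 = 2.93
(a) Mg has the smaller value, so Mg is the limiting reagent.
(b) Moles of MgO = 2.31016 mol Mg × (2/2) = 2.31016 mol; mass = 2.31016 mol × 40.31 g/mol = 93.12 g
(c) O2 consumed = 2.31016 × (1/2) = 1.15508 mol; remaining = 2.93 − 1.15508 = 1.77492 mol; mass = 1.77492 mol × 32.0 g/mol = 56.8 g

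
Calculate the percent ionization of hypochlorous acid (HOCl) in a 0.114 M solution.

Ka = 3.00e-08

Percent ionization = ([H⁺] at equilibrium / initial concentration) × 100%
Percent ionization = 0.0513%

Let x = [H⁺]. Ka = x²/(C - x) ⇒ x² + (3.00e-08)x - (3.00e-08)(0.114) = 0. x = 5.8466e-05. Percent = (5.8466e-05/0.114) × 100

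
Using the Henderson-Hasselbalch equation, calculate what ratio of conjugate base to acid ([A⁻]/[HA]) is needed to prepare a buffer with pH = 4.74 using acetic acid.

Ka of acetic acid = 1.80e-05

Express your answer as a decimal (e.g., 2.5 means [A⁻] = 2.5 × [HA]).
[A⁻]/[HA] = 0.989

pKa = −log(1.80e-05) = 4.7447. pH = pKa + log([A⁻]/[HA]). 4.74 = 4.7447 + log(ratio). log(ratio) = 4.74 − 4.7447 = -0.0047. ratio = 10^(-0.0047) = 0.989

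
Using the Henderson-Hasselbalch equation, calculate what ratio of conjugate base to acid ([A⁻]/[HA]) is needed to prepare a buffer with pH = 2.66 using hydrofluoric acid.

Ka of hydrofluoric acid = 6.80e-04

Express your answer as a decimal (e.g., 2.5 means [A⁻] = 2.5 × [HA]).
[A⁻]/[HA] = 0.311

pKa = −log(6.80e-04) = 3.1675. pH = pKa + log([A⁻]/[HA]). 2.66 = 3.1675 + log(ratio). log(ratio) = 2.66 − 3.1675 = -0.5075. ratio = 10^(-0.5075) = 0.311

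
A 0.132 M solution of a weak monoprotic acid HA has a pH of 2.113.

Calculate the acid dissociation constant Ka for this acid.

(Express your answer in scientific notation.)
K_a = 4.78e-04

[H⁺] = 10^(−pH) = 10^(−2.113) = 7.709e-03 M. For HA ⇌ H⁺ + A⁻, Ka = x²/(C − x) = (7.709e-03)²/(0.132 − 7.709e-03) = 4.78e-04.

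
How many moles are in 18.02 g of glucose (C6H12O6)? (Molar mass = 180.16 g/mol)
Moles = 18.02 g ÷ 180.16 g/mol = 0.1 mol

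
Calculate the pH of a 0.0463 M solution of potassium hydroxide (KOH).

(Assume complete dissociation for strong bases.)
pH = 12.67

[OH⁻] = 0.0463 M for strong base. pOH = -log[OH⁻] = 1.33, pH = 14 - pOH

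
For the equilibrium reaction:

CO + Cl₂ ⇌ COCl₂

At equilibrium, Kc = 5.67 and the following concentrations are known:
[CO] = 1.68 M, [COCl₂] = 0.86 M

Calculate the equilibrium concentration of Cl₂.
[Cl₂] = 0.0903 M

Kc = ([COCl₂]) / ([CO] × [Cl₂]) = 5.67
[Cl₂]^1 = (product terms)/(Kc · other reactant terms) = 0.86 / (5.67 · 1.68) = 0.090283
[Cl₂] = 0.0903 M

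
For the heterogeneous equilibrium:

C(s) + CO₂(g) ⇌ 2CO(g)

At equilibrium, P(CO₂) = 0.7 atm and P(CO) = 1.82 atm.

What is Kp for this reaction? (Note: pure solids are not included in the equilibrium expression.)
K_p = 4.732

Solid C is excluded.
Kp = P(CO)²/P(CO₂) = (1.82)²/0.7 = 3.312/0.7 = 4.732.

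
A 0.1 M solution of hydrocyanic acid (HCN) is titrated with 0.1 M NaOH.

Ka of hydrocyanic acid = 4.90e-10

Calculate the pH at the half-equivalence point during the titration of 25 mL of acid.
pH = pKa = 9.31

At the half-equivalence point, [HA] = [A⁻], so by Henderson–Hasselbalch pH = pKa + log(1) = pKa.
pKa = −log(4.90e-10) = 9.31.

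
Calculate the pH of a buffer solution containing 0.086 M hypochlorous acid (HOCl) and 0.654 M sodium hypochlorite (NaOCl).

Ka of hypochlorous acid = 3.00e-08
pH = 8.40

pKa = -log(3.00e-08) = 7.52. pH = pKa + log([A⁻]/[HA]) = 7.52 + log(0.654/0.086)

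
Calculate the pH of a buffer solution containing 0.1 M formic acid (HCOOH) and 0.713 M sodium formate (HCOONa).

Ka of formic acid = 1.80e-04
pH = 4.60

pKa = -log(1.80e-04) = 3.74. pH = pKa + log([A⁻]/[HA]) = 3.74 + log(0.713/0.1)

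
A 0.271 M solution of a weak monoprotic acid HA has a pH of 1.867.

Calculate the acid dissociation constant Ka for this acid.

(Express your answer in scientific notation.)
K_a = 7.17e-04

[H⁺] = 10^(−pH) = 10^(−1.867) = 1.358e-02 M. For HA ⇌ H⁺ + A⁻, Ka = x²/(C − x) = (1.358e-02)²/(0.271 − 1.358e-02) = 7.17e-04.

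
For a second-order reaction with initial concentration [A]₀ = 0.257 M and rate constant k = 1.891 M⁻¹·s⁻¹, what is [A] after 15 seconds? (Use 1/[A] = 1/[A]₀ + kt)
0.0310 M

1/[A] = 1/[A]₀ + k·t = 1/0.257 + (1.891)·(15) = 3.8911 + 28.3650 = 32.2561
[A] = 1/32.2561 = 0.0310 M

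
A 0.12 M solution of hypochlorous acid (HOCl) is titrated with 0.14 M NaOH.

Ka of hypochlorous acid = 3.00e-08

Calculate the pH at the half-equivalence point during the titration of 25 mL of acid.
pH = pKa = 7.52

At the half-equivalence point, [HA] = [A⁻], so by Henderson–Hasselbalch pH = pKa + log(1) = pKa.
pKa = −log(3.00e-08) = 7.52.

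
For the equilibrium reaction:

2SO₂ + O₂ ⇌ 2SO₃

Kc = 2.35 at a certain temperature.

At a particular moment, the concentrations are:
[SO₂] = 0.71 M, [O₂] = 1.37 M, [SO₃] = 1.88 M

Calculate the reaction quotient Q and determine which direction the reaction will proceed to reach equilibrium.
Q = 5.118, Q > K, reaction proceeds reverse (toward reactants)

Q = ([SO₃]^2) / ([SO₂]^2 × [O₂])
  = ((1.88)^2) / ((0.71)^2·(1.37)) = 3.5344/0.69062 = 5.118
Since Q = 5.118 > Kc = 2.35, the reaction proceeds reverse (toward reactants) to reach equilibrium.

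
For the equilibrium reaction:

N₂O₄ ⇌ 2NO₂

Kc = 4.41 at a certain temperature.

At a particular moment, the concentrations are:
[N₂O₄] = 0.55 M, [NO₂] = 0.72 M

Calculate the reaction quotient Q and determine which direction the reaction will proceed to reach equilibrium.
Q = 0.943, Q < K, reaction proceeds forward (toward products)

Q = ([NO₂]^2) / ([N₂O₄])
  = ((0.72)^2) / ((0.55)) = 0.5184/0.55 = 0.9425
Since Q = 0.9425 < Kc = 4.41, the reaction proceeds forward (toward products) to reach equilibrium.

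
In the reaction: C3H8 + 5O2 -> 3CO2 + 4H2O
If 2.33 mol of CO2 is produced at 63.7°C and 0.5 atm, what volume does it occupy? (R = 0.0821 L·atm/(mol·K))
T = 63.7°C + 273.15 = 336.85 K
V = nRT/P = (2.33 × 0.0821 × 336.85) / 0.5
V = 128.87 L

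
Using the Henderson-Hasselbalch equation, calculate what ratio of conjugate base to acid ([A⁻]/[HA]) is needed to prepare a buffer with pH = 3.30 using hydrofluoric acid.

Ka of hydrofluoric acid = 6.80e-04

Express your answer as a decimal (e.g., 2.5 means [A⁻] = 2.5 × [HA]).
[A⁻]/[HA] = 1.357

pKa = −log(6.80e-04) = 3.1675. pH = pKa + log([A⁻]/[HA]). 3.30 = 3.1675 + log(ratio). log(ratio) = 3.30 − 3.1675 = 0.1325. ratio = 10^(0.1325) = 1.357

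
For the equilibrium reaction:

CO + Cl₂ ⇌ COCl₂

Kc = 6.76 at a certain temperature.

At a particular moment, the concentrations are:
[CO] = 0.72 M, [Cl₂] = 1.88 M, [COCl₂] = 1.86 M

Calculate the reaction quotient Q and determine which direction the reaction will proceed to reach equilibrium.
Q = 1.374, Q < K, reaction proceeds forward (toward products)

Q = ([COCl₂]) / ([CO] × [Cl₂])
  = ((1.86)) / ((0.72)·(1.88)) = 1.86/1.3536 = 1.374
Since Q = 1.374 < Kc = 6.76, the reaction proceeds forward (toward products) to reach equilibrium.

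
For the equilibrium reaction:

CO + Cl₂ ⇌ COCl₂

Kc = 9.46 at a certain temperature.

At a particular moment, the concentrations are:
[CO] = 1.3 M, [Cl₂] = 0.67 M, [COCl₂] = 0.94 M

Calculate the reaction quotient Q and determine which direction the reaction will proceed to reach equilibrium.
Q = 1.079, Q < K, reaction proceeds forward (toward products)

Q = ([COCl₂]) / ([CO] × [Cl₂])
  = ((0.94)) / ((1.3)·(0.67)) = 0.94/0.871 = 1.079
Since Q = 1.079 < Kc = 9.46, the reaction proceeds forward (toward products) to reach equilibrium.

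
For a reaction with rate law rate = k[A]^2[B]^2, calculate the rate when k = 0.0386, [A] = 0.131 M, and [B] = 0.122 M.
9.859e-06 M/s

rate = k·[A]^2·[B]^2 = 0.0386·(0.131)^2·(0.122)^2 = 0.0386·0.017161·0.014884 = 9.859e-06 M/s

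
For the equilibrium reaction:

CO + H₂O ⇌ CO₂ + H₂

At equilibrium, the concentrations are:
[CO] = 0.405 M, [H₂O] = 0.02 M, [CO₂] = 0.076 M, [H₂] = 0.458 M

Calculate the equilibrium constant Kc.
K_c = 4.2973

Kc = ([CO₂] × [H₂]) / ([CO] × [H₂O])
   = ((0.076)·(0.458)) / ((0.405)·(0.02))
   = 0.034808 / 0.0081 = 4.2973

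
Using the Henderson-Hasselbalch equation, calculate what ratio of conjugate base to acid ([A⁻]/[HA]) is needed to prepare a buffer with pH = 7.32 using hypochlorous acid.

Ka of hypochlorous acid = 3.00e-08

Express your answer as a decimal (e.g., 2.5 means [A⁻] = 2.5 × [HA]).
[A⁻]/[HA] = 0.627

pKa = −log(3.00e-08) = 7.5229. pH = pKa + log([A⁻]/[HA]). 7.32 = 7.5229 + log(ratio). log(ratio) = 7.32 − 7.5229 = -0.2029. ratio = 10^(-0.2029) = 0.627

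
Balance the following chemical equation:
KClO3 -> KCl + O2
Balanced equation:
2KClO3 -> 2KCl + 3O2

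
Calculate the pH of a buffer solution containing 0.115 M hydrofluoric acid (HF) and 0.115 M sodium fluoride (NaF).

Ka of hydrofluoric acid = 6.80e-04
pH = 3.17

pKa = -log(6.80e-04) = 3.17. pH = pKa + log([A⁻]/[HA]) = 3.17 + log(0.115/0.115)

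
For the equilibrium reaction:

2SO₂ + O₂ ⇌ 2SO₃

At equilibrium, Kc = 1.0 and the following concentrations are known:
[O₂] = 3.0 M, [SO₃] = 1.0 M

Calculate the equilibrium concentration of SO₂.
[SO₂] = 0.5774 M

Kc = ([SO₃]^2) / ([SO₂]^2 × [O₂]) = 1.0
[SO₂]^2 = (product terms)/(Kc · other reactant terms) = 1 / (1.0 · 3) = 0.33333
[SO₂] = (0.33333)^(1/2) = 0.5774 M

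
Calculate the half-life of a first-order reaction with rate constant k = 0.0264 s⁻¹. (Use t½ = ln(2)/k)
26.26 s

t½ = ln(2)/k = 0.6931/0.0264 = 26.26 s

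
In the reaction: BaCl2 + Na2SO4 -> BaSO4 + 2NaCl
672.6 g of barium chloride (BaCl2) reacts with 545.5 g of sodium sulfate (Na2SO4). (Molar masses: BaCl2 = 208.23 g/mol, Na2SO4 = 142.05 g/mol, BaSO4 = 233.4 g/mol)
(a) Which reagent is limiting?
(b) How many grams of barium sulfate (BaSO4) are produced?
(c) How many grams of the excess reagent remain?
(a) BaCl2, (b) 753.9 g, (c) 86.67 g

Moles of BaCl2 = 672.6 g ÷ 208.23 g/mol = 3.23008 mol
Moles of Na2SO4 = 545.5 g ÷ 142.05 g/mol = 3.8402 mol
Moles ÷ coefficient: BaCl2: 3.23008/1 = 3.23, Na2SO4: 3.8402/1 = 3.84
(a) BaCl2 has the smaller value, so BaCl2 is the limiting reagent.
(b) Moles of BaSO4 = 3.23008 mol BaCl2 × (1/1) = 3.23008 mol; mass = 3.23008 mol × 233.4 g/mol = 753.9 g
(c) Na2SO4 consumed = 3.23008 × (1/1) = 3.23008 mol; remaining = 3.8402 − 3.23008 = 0.610115 mol; mass = 0.610115 mol × 142.05 g/mol = 86.67 g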